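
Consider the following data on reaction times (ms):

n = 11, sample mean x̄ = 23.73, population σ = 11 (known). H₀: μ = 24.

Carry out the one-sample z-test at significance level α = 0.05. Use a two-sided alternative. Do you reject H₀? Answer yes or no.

SE = σ/√n = 11/√11 = 3.3166
z = (x̄−μ₀)/SE = (23.73−24)/3.3166 = -0.0814
p-value (two-sided) = 0.93512
At α=0.05: p ≥ α → fail to reject H₀

reject H₀: no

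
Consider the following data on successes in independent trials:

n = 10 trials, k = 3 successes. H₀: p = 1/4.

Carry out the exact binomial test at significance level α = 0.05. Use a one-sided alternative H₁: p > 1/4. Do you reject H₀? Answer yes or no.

Exact binomial: n=10, k=3, p₀=1/4=0.2500
P(X≥3) from Σ C(n,i)·p₀^i·(1−p₀)^(n−i)
p-value (one-sided, H₁ greater) = 0.47441
At α=0.05: p ≥ α → fail to reject H₀

reject H₀: no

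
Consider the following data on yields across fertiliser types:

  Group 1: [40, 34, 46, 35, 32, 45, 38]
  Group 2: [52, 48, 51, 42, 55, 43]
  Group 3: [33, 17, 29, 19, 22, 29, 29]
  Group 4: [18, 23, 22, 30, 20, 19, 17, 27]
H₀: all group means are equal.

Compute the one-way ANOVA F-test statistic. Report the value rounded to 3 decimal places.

test statistic = 35.964

Group means [38.57, 48.50, 25.43, 22.00], grand mean 32.679
SSB = Σnᵢ(x̄ᵢ−x̄)² = 3025.179; SSW = ΣΣ(x−x̄ᵢ)² = 672.929
MSB = 3025.179/3 = 1008.3929; MSW = 672.929/24 = 28.0387
F = MSB/MSW = 35.9643
df = (3, 24)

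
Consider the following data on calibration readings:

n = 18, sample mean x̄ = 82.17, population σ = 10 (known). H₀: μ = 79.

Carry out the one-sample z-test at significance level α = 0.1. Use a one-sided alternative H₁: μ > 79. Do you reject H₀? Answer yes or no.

SE = σ/√n = 10/√18 = 2.3570
z = (x̄−μ₀)/SE = (82.17−79)/2.3570 = 1.3449
p-value (one-sided, H₁ greater) = 0.08933
At α=0.1: p < α → reject H₀

reject H₀: yes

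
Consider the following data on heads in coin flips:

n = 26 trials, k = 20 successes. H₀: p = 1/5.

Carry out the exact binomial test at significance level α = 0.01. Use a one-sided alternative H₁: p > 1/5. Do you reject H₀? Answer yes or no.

Exact binomial: n=26, k=20, p₀=1/5=0.2000
P(X≥20) from Σ C(n,i)·p₀^i·(1−p₀)^(n−i)
p-value (one-sided, H₁ greater) = 0.00000
At α=0.01: p < α → reject H₀

reject H₀: yes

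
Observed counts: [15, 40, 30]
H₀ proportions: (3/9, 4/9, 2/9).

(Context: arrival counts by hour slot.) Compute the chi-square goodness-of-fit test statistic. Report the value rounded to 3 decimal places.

n = 85; E_i = n·p_i = [28.33, 37.78, 18.89]
χ² = (15−28.33)²/28.33 + (40−37.78)²/37.78 + (30−18.89)²/18.89 = 12.9412
df = 2

test statistic = 12.941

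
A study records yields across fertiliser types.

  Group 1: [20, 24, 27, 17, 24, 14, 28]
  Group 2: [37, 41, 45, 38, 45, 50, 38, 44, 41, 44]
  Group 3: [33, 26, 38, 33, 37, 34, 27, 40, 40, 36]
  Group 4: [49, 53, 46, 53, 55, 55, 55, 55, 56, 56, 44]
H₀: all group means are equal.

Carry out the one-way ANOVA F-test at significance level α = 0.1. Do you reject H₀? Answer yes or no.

Group means [22.00, 42.30, 34.40, 52.45], grand mean 39.421
SSB = Σnᵢ(x̄ᵢ−x̄)² = 4328.036; SSW = ΣΣ(x−x̄ᵢ)² = 701.227
MSB = 4328.036/3 = 1442.6786; MSW = 701.227/34 = 20.6243
F = MSB/MSW = 69.9503
df = (3, 34)
p-value (upper-tail) = 0.00000
At α=0.1: p < α → reject H₀

reject H₀: yes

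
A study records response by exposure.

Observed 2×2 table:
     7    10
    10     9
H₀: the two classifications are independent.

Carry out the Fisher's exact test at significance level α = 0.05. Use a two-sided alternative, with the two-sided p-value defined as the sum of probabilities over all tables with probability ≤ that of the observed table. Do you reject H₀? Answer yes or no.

Margins: r₁=17, r₂=19, c₁=17, c₂=19, n=36
p_obs = C(17,7)·C(19,10)/C(36,17); sum pmf over tables with pmf ≤ p_obs
p-value (two-sided) = 0.52508
At α=0.05: p ≥ α → fail to reject H₀

reject H₀: no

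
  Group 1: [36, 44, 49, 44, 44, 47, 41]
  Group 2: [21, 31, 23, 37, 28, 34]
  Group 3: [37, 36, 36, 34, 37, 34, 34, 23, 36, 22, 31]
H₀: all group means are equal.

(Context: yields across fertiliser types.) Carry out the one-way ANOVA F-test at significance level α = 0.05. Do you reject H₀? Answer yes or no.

Group means [43.57, 29.00, 32.73], grand mean 34.958
SSB = Σnᵢ(x̄ᵢ−x̄)² = 787.062; SSW = ΣΣ(x−x̄ᵢ)² = 585.896
MSB = 787.062/2 = 393.5311; MSW = 585.896/21 = 27.8998
F = MSB/MSW = 14.1052
df = (2, 21)
p-value (upper-tail) = 0.00013
At α=0.05: p < α → reject H₀

reject H₀: yes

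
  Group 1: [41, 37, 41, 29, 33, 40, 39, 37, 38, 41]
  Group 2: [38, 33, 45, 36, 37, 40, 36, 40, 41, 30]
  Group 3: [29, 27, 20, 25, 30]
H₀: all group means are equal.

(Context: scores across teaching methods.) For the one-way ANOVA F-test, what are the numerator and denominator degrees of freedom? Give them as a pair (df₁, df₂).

k = 3 groups, N = 25 total
df = (k−1, N−k) = (3−1, 25−3) = (2, 22)

degrees of freedom = [2, 22]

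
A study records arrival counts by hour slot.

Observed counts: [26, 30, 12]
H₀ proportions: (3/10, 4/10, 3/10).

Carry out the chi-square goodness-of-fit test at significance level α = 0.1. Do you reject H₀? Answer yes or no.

reject H₀: yes

n = 68; E_i = n·p_i = [20.40, 27.20, 20.40]
χ² = (26−20.40)²/20.40 + (30−27.20)²/27.20 + (12−20.40)²/20.40 = 5.2843
df = 2
p-value (upper-tail) = 0.07121
At α=0.1: p < α → reject H₀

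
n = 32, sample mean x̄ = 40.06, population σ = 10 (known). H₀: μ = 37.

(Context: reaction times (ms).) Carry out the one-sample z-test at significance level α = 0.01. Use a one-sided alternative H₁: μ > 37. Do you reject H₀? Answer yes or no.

reject H₀: no

SE = σ/√n = 10/√32 = 1.7678
z = (x̄−μ₀)/SE = (40.06−37)/1.7678 = 1.7310
p-value (one-sided, H₁ greater) = 0.04173
At α=0.01: p ≥ α → fail to reject H₀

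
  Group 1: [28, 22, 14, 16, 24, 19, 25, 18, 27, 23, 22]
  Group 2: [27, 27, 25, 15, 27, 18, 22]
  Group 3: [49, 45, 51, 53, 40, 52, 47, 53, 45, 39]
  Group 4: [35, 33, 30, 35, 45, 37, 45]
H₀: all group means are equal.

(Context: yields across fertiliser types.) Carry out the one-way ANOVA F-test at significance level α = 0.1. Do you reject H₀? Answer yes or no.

Group means [21.64, 23.00, 47.40, 37.14], grand mean 32.371
SSB = Σnᵢ(x̄ᵢ−x̄)² = 4300.369; SSW = ΣΣ(x−x̄ᵢ)² = 777.803
MSB = 4300.369/3 = 1433.4563; MSW = 777.803/31 = 25.0904
F = MSB/MSW = 57.1316
df = (3, 31)
p-value (upper-tail) = 0.00000
At α=0.1: p < α → reject H₀

reject H₀: yes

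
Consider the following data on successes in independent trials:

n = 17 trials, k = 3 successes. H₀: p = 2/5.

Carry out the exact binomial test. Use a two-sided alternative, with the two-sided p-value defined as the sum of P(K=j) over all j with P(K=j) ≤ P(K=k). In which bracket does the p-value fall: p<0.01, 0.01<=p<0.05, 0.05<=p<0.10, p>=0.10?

Exact binomial: n=17, k=3, p₀=2/5=0.4000
P(X=j) = C(n,j)·p₀^j·(1−p₀)^(n−j); p = Σ P(X=j) over j with P(X=j) ≤ P(X=3)
p-value (two-sided) = 0.08124
→ bracket: 0.05<=p<0.10

p-value bracket: 0.05<=p<0.10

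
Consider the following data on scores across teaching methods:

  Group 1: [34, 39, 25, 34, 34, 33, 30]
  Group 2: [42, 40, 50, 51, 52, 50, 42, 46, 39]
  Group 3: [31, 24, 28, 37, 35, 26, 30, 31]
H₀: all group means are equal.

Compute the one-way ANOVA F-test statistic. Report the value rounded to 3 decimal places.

Group means [32.71, 45.78, 30.25], grand mean 36.792
SSB = Σnᵢ(x̄ᵢ−x̄)² = 1185.474; SSW = ΣΣ(x−x̄ᵢ)² = 452.484
MSB = 1185.474/2 = 592.7371; MSW = 452.484/21 = 21.5469
F = MSB/MSW = 27.5092
df = (2, 21)

test statistic = 27.509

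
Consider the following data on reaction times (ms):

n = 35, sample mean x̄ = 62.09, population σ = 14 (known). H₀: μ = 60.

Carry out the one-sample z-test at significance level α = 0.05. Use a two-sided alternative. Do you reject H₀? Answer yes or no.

reject H₀: no

SE = σ/√n = 14/√35 = 2.3664
z = (x̄−μ₀)/SE = (62.09−60)/2.3664 = 0.8832
p-value (two-sided) = 0.37714
At α=0.05: p ≥ α → fail to reject H₀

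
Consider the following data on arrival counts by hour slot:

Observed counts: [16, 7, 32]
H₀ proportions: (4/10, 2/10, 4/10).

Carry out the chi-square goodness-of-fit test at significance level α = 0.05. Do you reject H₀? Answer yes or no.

n = 55; E_i = n·p_i = [22.00, 11.00, 22.00]
χ² = (16−22.00)²/22.00 + (7−11.00)²/11.00 + (32−22.00)²/22.00 = 7.6364
df = 2
p-value (upper-tail) = 0.02197
At α=0.05: p < α → reject H₀

reject H₀: yes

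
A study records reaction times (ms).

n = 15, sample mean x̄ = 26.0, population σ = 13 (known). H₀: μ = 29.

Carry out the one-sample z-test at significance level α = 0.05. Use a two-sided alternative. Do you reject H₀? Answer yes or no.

reject H₀: no

SE = σ/√n = 13/√15 = 3.3566
z = (x̄−μ₀)/SE = (26.0−29)/3.3566 = -0.8938
p-value (two-sided) = 0.37145
At α=0.05: p ≥ α → fail to reject H₀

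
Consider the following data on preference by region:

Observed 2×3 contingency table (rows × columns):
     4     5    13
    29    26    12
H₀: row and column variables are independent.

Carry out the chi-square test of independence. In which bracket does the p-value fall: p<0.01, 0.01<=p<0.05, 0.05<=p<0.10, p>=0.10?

Row totals [22, 67], col totals [33, 31, 25], n=89
χ² = (4−8.16)²/8.16 + (5−7.66)²/7.66 + (13−6.18)²/6.18 + (29−24.84)²/24.84 + (26−23.34)²/23.34 + (12−18.82)²/18.82 = 14.0423
df = 2
p-value (upper-tail) = 0.00089
→ bracket: p<0.01

p-value bracket: p<0.01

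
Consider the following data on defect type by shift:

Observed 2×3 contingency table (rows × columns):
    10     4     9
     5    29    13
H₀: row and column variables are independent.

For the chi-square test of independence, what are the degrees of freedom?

df = (r−1)(c−1) = (2−1)·(3−1) = 2

degrees of freedom = 2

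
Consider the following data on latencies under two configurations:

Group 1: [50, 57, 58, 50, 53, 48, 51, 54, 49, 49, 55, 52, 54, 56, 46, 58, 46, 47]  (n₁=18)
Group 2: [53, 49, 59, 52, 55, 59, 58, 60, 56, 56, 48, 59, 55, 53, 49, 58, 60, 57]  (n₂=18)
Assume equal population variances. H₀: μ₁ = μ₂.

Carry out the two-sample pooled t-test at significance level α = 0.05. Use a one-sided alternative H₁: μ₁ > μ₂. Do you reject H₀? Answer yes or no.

x̄₁=51.833, s₁=3.989, n₁=18
x̄₂=55.333, s₂=3.896, n₂=18
s_p² = [17·3.989² + 17·3.896²]/34 = 15.5441
SE = √(s_p²·(1/18+1/18)) = 1.3142
t = (51.833−55.333)/1.3142 = -2.6632
df = 34
p-value (one-sided, H₁ greater) = 0.99413
At α=0.05: p ≥ α → fail to reject H₀

reject H₀: no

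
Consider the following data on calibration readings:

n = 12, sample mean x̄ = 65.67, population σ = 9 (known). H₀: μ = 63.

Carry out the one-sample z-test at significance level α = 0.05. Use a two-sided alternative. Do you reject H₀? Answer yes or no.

SE = σ/√n = 9/√12 = 2.5981
z = (x̄−μ₀)/SE = (65.67−63)/2.5981 = 1.0277
p-value (two-sided) = 0.30410
At α=0.05: p ≥ α → fail to reject H₀

reject H₀: no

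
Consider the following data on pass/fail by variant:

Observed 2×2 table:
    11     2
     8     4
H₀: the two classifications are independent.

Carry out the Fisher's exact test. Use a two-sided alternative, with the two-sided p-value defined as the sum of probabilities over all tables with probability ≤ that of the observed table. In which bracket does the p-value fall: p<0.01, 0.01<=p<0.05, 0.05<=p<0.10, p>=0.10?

Margins: r₁=13, r₂=12, c₁=19, c₂=6, n=25
p_obs = C(13,11)·C(12,8)/C(25,19); sum pmf over tables with pmf ≤ p_obs
p-value (two-sided) = 0.37826
→ bracket: p>=0.10

p-value bracket: p>=0.10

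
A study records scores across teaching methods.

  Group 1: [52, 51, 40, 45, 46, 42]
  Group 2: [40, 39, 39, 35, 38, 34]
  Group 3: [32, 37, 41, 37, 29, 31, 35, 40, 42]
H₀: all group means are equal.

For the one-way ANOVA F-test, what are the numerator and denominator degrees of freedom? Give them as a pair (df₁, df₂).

degrees of freedom = [2, 18]

k = 3 groups, N = 21 total
df = (k−1, N−k) = (3−1, 21−3) = (2, 18)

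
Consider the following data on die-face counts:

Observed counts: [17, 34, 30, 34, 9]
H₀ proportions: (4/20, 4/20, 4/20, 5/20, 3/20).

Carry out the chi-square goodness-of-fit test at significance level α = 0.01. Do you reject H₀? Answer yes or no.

reject H₀: no

n = 124; E_i = n·p_i = [24.80, 24.80, 24.80, 31.00, 18.60]
χ² = (17−24.80)²/24.80 + (34−24.80)²/24.80 + (30−24.80)²/24.80 + (34−31.00)²/31.00 + (9−18.60)²/18.60 = 12.2016
df = 4
p-value (upper-tail) = 0.01591
At α=0.01: p ≥ α → fail to reject H₀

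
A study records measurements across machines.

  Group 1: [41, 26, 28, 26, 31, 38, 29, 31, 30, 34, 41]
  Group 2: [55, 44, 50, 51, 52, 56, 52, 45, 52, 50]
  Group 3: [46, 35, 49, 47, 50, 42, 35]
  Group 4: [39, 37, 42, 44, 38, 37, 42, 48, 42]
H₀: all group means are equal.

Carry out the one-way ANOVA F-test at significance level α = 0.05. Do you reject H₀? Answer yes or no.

Group means [32.27, 50.70, 43.43, 41.00], grand mean 41.486
SSB = Σnᵢ(x̄ᵢ−x̄)² = 1811.247; SSW = ΣΣ(x−x̄ᵢ)² = 777.996
MSB = 1811.247/3 = 603.7490; MSW = 777.996/33 = 23.5756
F = MSB/MSW = 25.6090
df = (3, 33)
p-value (upper-tail) = 0.00000
At α=0.05: p < α → reject H₀

reject H₀: yes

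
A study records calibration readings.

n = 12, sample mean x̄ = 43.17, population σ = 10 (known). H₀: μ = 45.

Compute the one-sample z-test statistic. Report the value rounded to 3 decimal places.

test statistic = -0.634

SE = σ/√n = 10/√12 = 2.8868
z = (x̄−μ₀)/SE = (43.17−45)/2.8868 = -0.6339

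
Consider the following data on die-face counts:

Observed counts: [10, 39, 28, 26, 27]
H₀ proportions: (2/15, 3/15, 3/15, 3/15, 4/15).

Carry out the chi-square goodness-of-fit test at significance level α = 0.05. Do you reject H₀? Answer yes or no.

reject H₀: yes

n = 130; E_i = n·p_i = [17.33, 26.00, 26.00, 26.00, 34.67]
χ² = (10−17.33)²/17.33 + (39−26.00)²/26.00 + (28−26.00)²/26.00 + (26−26.00)²/26.00 + (27−34.67)²/34.67 = 11.4519
df = 4
p-value (upper-tail) = 0.02193
At α=0.05: p < α → reject H₀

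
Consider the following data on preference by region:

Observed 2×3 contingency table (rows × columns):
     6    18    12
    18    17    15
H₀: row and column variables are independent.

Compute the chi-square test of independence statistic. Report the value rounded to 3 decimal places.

test statistic = 4.194

Row totals [36, 50], col totals [24, 35, 27], n=86
χ² = (6−10.05)²/10.05 + (18−14.65)²/14.65 + (12−11.30)²/11.30 + (18−13.95)²/13.95 + (17−20.35)²/20.35 + (15−15.70)²/15.70 = 4.1940
df = 2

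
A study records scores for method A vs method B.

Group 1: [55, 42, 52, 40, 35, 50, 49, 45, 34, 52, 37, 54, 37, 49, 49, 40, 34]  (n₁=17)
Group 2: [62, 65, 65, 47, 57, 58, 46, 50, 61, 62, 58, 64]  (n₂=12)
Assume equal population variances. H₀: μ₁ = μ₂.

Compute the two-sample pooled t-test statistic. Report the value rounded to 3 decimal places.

x̄₁=44.353, s₁=7.390, n₁=17
x̄₂=57.917, s₂=6.775, n₂=12
s_p² = [16·7.390² + 11·6.775²]/27 = 51.0666
SE = √(s_p²·(1/17+1/12)) = 2.6943
t = (44.353−57.917)/2.6943 = -5.0342
df = 27

test statistic = -5.034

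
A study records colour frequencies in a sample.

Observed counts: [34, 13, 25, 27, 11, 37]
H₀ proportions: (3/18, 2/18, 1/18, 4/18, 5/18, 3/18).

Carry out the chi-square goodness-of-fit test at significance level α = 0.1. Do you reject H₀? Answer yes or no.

reject H₀: yes

n = 147; E_i = n·p_i = [24.50, 16.33, 8.17, 32.67, 40.83, 24.50]
χ² = (34−24.50)²/24.50 + (13−16.33)²/16.33 + (25−8.17)²/8.17 + (27−32.67)²/32.67 + (11−40.83)²/40.83 + (37−24.50)²/24.50 = 68.2184
df = 5
p-value (upper-tail) = 0.00000
At α=0.1: p < α → reject H₀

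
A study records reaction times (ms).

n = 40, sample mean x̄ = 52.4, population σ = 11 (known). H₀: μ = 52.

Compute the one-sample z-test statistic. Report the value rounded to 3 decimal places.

test statistic = 0.230

SE = σ/√n = 11/√40 = 1.7393
z = (x̄−μ₀)/SE = (52.4−52)/1.7393 = 0.2300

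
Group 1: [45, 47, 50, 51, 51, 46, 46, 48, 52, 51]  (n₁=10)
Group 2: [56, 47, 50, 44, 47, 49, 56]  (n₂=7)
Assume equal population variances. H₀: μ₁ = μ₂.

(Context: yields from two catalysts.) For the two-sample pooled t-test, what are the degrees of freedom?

degrees of freedom = 15

df = n₁ + n₂ − 2 = 10 + 7 − 2 = 15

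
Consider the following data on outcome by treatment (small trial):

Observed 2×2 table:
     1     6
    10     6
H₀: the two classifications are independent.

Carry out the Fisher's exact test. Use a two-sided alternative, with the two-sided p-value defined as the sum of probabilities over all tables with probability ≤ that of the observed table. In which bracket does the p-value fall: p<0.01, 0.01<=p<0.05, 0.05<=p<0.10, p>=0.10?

Margins: r₁=7, r₂=16, c₁=11, c₂=12, n=23
p_obs = C(7,1)·C(16,10)/C(23,11); sum pmf over tables with pmf ≤ p_obs
p-value (two-sided) = 0.06865
→ bracket: 0.05<=p<0.10

p-value bracket: 0.05<=p<0.10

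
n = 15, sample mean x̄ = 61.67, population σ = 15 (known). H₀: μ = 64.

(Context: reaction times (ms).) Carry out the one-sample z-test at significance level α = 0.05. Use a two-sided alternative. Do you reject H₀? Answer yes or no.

SE = σ/√n = 15/√15 = 3.8730
z = (x̄−μ₀)/SE = (61.67−64)/3.8730 = -0.6016
p-value (two-sided) = 0.54744
At α=0.05: p ≥ α → fail to reject H₀

reject H₀: no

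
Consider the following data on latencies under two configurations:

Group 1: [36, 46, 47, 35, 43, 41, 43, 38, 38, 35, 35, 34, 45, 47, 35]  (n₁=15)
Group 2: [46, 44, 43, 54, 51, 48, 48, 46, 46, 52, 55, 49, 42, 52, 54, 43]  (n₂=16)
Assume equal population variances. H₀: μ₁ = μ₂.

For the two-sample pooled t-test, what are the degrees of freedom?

degrees of freedom = 29

df = n₁ + n₂ − 2 = 15 + 16 − 2 = 29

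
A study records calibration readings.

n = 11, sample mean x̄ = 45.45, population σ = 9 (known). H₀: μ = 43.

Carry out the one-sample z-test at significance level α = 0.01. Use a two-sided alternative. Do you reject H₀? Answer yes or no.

reject H₀: no

SE = σ/√n = 9/√11 = 2.7136
z = (x̄−μ₀)/SE = (45.45−43)/2.7136 = 0.9029
p-value (two-sided) = 0.36660
At α=0.01: p ≥ α → fail to reject H₀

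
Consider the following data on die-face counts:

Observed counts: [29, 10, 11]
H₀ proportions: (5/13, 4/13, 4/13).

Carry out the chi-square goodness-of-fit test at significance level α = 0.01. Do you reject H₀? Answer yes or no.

reject H₀: no

n = 50; E_i = n·p_i = [19.23, 15.38, 15.38]
χ² = (29−19.23)²/19.23 + (10−15.38)²/15.38 + (11−15.38)²/15.38 = 8.0970
df = 2
p-value (upper-tail) = 0.01745
At α=0.01: p ≥ α → fail to reject H₀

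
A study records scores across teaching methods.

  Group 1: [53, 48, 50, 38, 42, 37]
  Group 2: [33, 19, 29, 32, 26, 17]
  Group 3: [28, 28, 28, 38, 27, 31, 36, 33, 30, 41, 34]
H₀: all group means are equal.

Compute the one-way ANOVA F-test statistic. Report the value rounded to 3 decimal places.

test statistic = 16.728

Group means [44.67, 26.00, 32.18], grand mean 33.826
SSB = Σnᵢ(x̄ᵢ−x̄)² = 1102.335; SSW = ΣΣ(x−x̄ᵢ)² = 658.970
MSB = 1102.335/2 = 551.1673; MSW = 658.970/20 = 32.9485
F = MSB/MSW = 16.7282
df = (2, 20)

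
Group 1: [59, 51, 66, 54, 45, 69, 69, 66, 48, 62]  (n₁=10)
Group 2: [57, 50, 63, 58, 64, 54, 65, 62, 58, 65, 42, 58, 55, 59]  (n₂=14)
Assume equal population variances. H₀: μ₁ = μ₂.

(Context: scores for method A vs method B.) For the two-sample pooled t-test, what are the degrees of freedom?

df = n₁ + n₂ − 2 = 10 + 14 − 2 = 22

degrees of freedom = 22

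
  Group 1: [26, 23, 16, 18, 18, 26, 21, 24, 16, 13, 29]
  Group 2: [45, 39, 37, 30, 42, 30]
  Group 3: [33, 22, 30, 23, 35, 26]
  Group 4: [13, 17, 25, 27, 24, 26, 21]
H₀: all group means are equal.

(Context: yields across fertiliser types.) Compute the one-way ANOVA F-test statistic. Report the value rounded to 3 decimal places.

Group means [20.91, 37.17, 28.17, 21.86], grand mean 25.833
SSB = Σnᵢ(x̄ᵢ−x̄)² = 1180.734; SSW = ΣΣ(x−x̄ᵢ)² = 753.433
MSB = 1180.734/3 = 393.5779; MSW = 753.433/26 = 28.9782
F = MSB/MSW = 13.5819
df = (3, 26)

test statistic = 13.582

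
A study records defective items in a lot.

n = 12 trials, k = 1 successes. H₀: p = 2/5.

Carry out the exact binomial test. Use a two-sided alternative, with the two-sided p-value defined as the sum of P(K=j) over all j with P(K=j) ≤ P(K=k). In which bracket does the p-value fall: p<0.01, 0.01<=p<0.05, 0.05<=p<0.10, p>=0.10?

p-value bracket: 0.01<=p<0.05

Exact binomial: n=12, k=1, p₀=2/5=0.4000
P(X=j) = C(n,j)·p₀^j·(1−p₀)^(n−j); p = Σ P(X=j) over j with P(X=j) ≤ P(X=1)
p-value (two-sided) = 0.03486
→ bracket: 0.01<=p<0.05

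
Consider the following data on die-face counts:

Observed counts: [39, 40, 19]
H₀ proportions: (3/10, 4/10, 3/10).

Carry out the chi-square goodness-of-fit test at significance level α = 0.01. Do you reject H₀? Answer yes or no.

n = 98; E_i = n·p_i = [29.40, 39.20, 29.40]
χ² = (39−29.40)²/29.40 + (40−39.20)²/39.20 + (19−29.40)²/29.40 = 6.8299
df = 2
p-value (upper-tail) = 0.03288
At α=0.01: p ≥ α → fail to reject H₀

reject H₀: no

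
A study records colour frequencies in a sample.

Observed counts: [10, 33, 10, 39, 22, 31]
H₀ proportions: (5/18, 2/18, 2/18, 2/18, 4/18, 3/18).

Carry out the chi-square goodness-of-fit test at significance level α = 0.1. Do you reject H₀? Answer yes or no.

reject H₀: yes

n = 145; E_i = n·p_i = [40.28, 16.11, 16.11, 16.11, 32.22, 24.17]
χ² = (10−40.28)²/40.28 + (33−16.11)²/16.11 + (10−16.11)²/16.11 + (39−16.11)²/16.11 + (22−32.22)²/32.22 + (31−24.17)²/24.17 = 80.4759
df = 5
p-value (upper-tail) = 0.00000
At α=0.1: p < α → reject H₀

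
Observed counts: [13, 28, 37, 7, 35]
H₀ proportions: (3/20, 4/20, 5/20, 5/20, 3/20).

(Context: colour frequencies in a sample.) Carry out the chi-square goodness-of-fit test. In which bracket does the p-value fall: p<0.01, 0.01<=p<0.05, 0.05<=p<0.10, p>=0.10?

n = 120; E_i = n·p_i = [18.00, 24.00, 30.00, 30.00, 18.00]
χ² = (13−18.00)²/18.00 + (28−24.00)²/24.00 + (37−30.00)²/30.00 + (7−30.00)²/30.00 + (35−18.00)²/18.00 = 37.3778
df = 4
p-value (upper-tail) = 0.00000
→ bracket: p<0.01

p-value bracket: p<0.01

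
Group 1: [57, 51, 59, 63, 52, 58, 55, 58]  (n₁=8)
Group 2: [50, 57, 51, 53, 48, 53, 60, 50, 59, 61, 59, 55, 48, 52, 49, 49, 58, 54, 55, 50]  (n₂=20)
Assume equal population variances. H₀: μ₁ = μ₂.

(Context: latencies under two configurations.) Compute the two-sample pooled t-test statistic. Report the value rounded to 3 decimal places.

x̄₁=56.625, s₁=3.889, n₁=8
x̄₂=53.550, s₂=4.249, n₂=20
s_p² = [7·3.889² + 19·4.249²]/26 = 17.2625
SE = √(s_p²·(1/8+1/20)) = 1.7381
t = (56.625−53.550)/1.7381 = 1.7692
df = 26

test statistic = 1.769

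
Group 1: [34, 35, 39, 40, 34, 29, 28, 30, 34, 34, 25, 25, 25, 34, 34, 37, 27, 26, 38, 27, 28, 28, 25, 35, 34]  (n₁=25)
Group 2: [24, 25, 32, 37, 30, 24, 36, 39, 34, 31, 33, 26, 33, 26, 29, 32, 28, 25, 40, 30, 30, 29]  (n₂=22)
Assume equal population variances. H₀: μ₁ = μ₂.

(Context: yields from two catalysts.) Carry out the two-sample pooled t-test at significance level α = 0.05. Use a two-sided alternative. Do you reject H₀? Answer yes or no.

x̄₁=31.400, s₁=4.805, n₁=25
x̄₂=30.591, s₂=4.687, n₂=22
s_p² = [24·4.805² + 21·4.687²]/45 = 22.5626
SE = √(s_p²·(1/25+1/22)) = 1.3886
t = (31.400−30.591)/1.3886 = 0.5827
df = 45
p-value (two-sided) = 0.56301
At α=0.05: p ≥ α → fail to reject H₀

reject H₀: no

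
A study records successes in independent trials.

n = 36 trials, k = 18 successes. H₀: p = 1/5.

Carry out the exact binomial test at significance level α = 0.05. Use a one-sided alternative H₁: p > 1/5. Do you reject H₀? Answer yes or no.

reject H₀: yes

Exact binomial: n=36, k=18, p₀=1/5=0.2000
P(X≥18) from Σ C(n,i)·p₀^i·(1−p₀)^(n−i)
p-value (one-sided, H₁ greater) = 0.00006
At α=0.05: p < α → reject H₀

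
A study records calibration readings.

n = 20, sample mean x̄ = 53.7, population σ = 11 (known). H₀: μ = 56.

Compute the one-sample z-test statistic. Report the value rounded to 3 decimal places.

SE = σ/√n = 11/√20 = 2.4597
z = (x̄−μ₀)/SE = (53.7−56)/2.4597 = -0.9351

test statistic = -0.935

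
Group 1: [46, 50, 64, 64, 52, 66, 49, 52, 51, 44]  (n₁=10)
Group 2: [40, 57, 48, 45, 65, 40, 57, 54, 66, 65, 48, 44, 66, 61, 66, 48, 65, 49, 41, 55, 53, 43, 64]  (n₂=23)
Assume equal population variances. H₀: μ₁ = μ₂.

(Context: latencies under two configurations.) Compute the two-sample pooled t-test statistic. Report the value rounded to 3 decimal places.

x̄₁=53.800, s₁=7.927, n₁=10
x̄₂=53.913, s₂=9.438, n₂=23
s_p² = [9·7.927² + 22·9.438²]/31 = 81.4654
SE = √(s_p²·(1/10+1/23)) = 3.4188
t = (53.800−53.913)/3.4188 = -0.0331
df = 31

test statistic = -0.033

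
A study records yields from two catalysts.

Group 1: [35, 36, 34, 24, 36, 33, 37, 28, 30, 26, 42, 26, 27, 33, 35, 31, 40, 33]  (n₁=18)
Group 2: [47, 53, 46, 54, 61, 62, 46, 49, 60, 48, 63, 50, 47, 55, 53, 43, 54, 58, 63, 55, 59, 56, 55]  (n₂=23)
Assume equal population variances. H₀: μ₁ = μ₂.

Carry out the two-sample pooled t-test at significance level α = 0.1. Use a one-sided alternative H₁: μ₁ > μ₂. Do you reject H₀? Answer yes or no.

x̄₁=32.556, s₁=4.985, n₁=18
x̄₂=53.783, s₂=5.969, n₂=23
s_p² = [17·4.985² + 22·5.969²]/39 = 30.9322
SE = √(s_p²·(1/18+1/23)) = 1.7502
t = (32.556−53.783)/1.7502 = -12.1281
df = 39
p-value (one-sided, H₁ greater) = 1.00000
At α=0.1: p ≥ α → fail to reject H₀

reject H₀: no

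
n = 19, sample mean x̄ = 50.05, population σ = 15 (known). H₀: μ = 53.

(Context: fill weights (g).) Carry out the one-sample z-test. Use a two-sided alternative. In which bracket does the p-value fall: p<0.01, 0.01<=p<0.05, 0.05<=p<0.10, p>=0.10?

p-value bracket: p>=0.10

SE = σ/√n = 15/√19 = 3.4412
z = (x̄−μ₀)/SE = (50.05−53)/3.4412 = -0.8573
p-value (two-sided) = 0.39131
→ bracket: p>=0.10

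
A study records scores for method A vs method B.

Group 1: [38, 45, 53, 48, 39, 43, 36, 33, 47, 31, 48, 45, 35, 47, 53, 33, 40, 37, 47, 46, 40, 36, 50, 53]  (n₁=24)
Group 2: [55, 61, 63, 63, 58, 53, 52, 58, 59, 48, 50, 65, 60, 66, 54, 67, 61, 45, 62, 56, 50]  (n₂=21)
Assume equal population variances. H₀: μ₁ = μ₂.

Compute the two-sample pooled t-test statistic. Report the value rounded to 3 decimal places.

test statistic = -7.605

x̄₁=42.625, s₁=6.794, n₁=24
x̄₂=57.429, s₂=6.177, n₂=21
s_p² = [23·6.794² + 20·6.177²]/43 = 42.4365
SE = √(s_p²·(1/24+1/21)) = 1.9465
t = (42.625−57.429)/1.9465 = -7.6051
df = 43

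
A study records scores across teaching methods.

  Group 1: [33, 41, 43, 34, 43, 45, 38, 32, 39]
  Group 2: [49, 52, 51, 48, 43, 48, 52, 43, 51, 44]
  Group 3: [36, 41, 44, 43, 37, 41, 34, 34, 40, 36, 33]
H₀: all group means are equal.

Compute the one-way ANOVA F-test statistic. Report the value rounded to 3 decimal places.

test statistic = 19.155

Group means [38.67, 48.10, 38.09], grand mean 41.600
SSB = Σnᵢ(x̄ᵢ−x̄)² = 635.391; SSW = ΣΣ(x−x̄ᵢ)² = 447.809
MSB = 635.391/2 = 317.6955; MSW = 447.809/27 = 16.5855
F = MSB/MSW = 19.1550
df = (2, 27)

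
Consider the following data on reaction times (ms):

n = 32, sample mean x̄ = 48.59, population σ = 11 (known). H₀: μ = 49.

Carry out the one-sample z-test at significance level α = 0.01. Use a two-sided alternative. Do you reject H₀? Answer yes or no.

reject H₀: no

SE = σ/√n = 11/√32 = 1.9445
z = (x̄−μ₀)/SE = (48.59−49)/1.9445 = -0.2108
p-value (two-sided) = 0.83301
At α=0.01: p ≥ α → fail to reject H₀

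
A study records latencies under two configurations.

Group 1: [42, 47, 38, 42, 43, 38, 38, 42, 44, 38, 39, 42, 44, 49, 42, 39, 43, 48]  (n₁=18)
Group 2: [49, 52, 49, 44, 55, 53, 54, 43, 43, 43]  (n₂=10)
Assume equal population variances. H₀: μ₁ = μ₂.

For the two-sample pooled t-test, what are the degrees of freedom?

degrees of freedom = 26

df = n₁ + n₂ − 2 = 18 + 10 − 2 = 26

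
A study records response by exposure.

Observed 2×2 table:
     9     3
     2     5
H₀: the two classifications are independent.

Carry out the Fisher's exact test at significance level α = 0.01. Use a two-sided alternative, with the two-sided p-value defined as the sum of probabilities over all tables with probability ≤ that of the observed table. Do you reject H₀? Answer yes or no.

reject H₀: no

Margins: r₁=12, r₂=7, c₁=11, c₂=8, n=19
p_obs = C(12,9)·C(7,2)/C(19,11); sum pmf over tables with pmf ≤ p_obs
p-value (two-sided) = 0.07395
At α=0.01: p ≥ α → fail to reject H₀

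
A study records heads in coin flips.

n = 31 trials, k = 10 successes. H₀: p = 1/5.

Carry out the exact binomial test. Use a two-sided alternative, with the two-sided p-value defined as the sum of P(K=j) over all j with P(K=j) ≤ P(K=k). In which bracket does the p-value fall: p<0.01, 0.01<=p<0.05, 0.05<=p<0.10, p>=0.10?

Exact binomial: n=31, k=10, p₀=1/5=0.2000
P(X=j) = C(n,j)·p₀^j·(1−p₀)^(n−j); p = Σ P(X=j) over j with P(X=j) ≤ P(X=10)
p-value (two-sided) = 0.11205
→ bracket: p>=0.10

p-value bracket: p>=0.10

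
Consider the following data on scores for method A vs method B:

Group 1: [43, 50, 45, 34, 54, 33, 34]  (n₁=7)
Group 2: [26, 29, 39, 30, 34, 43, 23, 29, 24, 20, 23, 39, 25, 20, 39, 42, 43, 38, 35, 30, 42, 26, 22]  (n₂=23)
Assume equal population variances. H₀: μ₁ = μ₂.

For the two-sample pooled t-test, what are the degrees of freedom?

degrees of freedom = 28

df = n₁ + n₂ − 2 = 7 + 23 − 2 = 28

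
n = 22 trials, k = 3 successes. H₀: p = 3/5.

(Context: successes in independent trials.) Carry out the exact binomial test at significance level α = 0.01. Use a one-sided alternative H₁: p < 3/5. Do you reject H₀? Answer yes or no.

reject H₀: yes

Exact binomial: n=22, k=3, p₀=3/5=0.6000
P(X≤3) from Σ C(n,i)·p₀^i·(1−p₀)^(n−i)
p-value (one-sided, H₁ less) = 0.00001
At α=0.01: p < α → reject H₀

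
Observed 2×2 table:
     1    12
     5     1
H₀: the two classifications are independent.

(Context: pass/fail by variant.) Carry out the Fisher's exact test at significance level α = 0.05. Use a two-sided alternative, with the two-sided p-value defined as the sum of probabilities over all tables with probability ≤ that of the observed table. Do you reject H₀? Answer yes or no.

reject H₀: yes

Margins: r₁=13, r₂=6, c₁=6, c₂=13, n=19
p_obs = C(13,1)·C(6,5)/C(19,6); sum pmf over tables with pmf ≤ p_obs
p-value (two-sided) = 0.00291
At α=0.05: p < α → reject H₀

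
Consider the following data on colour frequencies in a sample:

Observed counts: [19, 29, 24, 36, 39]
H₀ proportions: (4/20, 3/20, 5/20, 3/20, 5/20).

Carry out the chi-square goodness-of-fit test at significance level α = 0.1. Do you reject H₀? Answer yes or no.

n = 147; E_i = n·p_i = [29.40, 22.05, 36.75, 22.05, 36.75]
χ² = (19−29.40)²/29.40 + (29−22.05)²/22.05 + (24−36.75)²/36.75 + (36−22.05)²/22.05 + (39−36.75)²/36.75 = 19.2562
df = 4
p-value (upper-tail) = 0.00070
At α=0.1: p < α → reject H₀

reject H₀: yes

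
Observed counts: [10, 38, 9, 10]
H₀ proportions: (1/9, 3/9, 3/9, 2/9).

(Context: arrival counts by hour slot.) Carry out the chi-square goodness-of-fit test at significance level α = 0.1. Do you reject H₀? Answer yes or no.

reject H₀: yes

n = 67; E_i = n·p_i = [7.44, 22.33, 22.33, 14.89]
χ² = (10−7.44)²/7.44 + (38−22.33)²/22.33 + (9−22.33)²/22.33 + (10−14.89)²/14.89 = 21.4328
df = 3
p-value (upper-tail) = 0.00009
At α=0.1: p < α → reject H₀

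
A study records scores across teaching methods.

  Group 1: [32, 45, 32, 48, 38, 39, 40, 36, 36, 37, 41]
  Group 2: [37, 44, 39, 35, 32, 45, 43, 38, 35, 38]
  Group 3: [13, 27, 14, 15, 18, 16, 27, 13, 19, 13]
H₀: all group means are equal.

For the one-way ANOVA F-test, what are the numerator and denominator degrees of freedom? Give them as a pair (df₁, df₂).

k = 3 groups, N = 31 total
df = (k−1, N−k) = (3−1, 31−3) = (2, 28)

degrees of freedom = [2, 28]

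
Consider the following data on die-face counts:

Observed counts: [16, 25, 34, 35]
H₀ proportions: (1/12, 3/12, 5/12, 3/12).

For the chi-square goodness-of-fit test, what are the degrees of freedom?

df = k − 1 = 4 − 1 = 3

degrees of freedom = 3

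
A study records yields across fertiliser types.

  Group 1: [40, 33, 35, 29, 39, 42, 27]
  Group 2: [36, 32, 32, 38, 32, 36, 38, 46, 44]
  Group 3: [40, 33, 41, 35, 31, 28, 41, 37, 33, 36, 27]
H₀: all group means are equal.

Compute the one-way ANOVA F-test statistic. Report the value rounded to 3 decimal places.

Group means [35.00, 37.11, 34.73], grand mean 35.593
SSB = Σnᵢ(x̄ᵢ−x̄)² = 31.448; SSW = ΣΣ(x−x̄ᵢ)² = 641.071
MSB = 31.448/2 = 15.7239; MSW = 641.071/24 = 26.7113
F = MSB/MSW = 0.5887
df = (2, 24)

test statistic = 0.589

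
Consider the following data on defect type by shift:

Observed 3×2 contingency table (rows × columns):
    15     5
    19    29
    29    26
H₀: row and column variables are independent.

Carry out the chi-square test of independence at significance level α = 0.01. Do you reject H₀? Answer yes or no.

Row totals [20, 48, 55], col totals [63, 60], n=123
χ² = (15−10.24)²/10.24 + (5−9.76)²/9.76 + (19−24.59)²/24.59 + (29−23.41)²/23.41 + (29−28.17)²/28.17 + (26−26.83)²/26.83 = 7.1781
df = 2
p-value (upper-tail) = 0.02762
At α=0.01: p ≥ α → fail to reject H₀

reject H₀: no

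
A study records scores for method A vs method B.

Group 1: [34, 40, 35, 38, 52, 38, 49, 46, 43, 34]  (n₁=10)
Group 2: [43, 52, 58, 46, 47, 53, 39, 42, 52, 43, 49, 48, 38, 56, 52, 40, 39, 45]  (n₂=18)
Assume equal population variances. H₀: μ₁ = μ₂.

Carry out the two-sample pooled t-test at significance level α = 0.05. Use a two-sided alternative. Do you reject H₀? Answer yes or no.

x̄₁=40.900, s₁=6.385, n₁=10
x̄₂=46.778, s₂=6.122, n₂=18
s_p² = [9·6.385² + 17·6.122²]/26 = 38.6158
SE = √(s_p²·(1/10+1/18)) = 2.4509
t = (40.900−46.778)/2.4509 = -2.3982
df = 26
p-value (two-sided) = 0.02395
At α=0.05: p < α → reject H₀

reject H₀: yes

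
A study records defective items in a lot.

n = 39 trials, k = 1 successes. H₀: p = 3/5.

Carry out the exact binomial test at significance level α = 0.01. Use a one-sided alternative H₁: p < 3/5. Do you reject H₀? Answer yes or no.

reject H₀: yes

Exact binomial: n=39, k=1, p₀=3/5=0.6000
P(X≤1) from Σ C(n,i)·p₀^i·(1−p₀)^(n−i)
p-value (one-sided, H₁ less) = 0.00000
At α=0.01: p < α → reject H₀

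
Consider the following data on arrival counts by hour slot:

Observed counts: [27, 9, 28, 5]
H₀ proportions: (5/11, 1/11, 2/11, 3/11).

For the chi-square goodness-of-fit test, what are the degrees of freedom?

degrees of freedom = 3

df = k − 1 = 4 − 1 = 3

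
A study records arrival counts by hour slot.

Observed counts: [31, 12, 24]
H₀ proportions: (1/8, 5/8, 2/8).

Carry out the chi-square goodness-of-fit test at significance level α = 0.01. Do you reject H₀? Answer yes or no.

reject H₀: yes

n = 67; E_i = n·p_i = [8.38, 41.88, 16.75]
χ² = (31−8.38)²/8.38 + (12−41.88)²/41.88 + (24−16.75)²/16.75 = 85.5731
df = 2
p-value (upper-tail) = 0.00000
At α=0.01: p < α → reject H₀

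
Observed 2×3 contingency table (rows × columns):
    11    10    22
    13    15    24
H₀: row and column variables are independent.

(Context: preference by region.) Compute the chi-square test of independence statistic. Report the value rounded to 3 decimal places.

Row totals [43, 52], col totals [24, 25, 46], n=95
χ² = (11−10.86)²/10.86 + (10−11.32)²/11.32 + (22−20.82)²/20.82 + (13−13.14)²/13.14 + (15−13.68)²/13.68 + (24−25.18)²/25.18 = 0.4046
df = 2

test statistic = 0.405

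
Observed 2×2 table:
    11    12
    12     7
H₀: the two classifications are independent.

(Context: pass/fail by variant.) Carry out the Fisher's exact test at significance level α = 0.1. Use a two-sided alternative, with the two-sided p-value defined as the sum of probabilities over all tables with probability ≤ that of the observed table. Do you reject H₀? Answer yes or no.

Margins: r₁=23, r₂=19, c₁=23, c₂=19, n=42
p_obs = C(23,11)·C(19,12)/C(42,23); sum pmf over tables with pmf ≤ p_obs
p-value (two-sided) = 0.36574
At α=0.1: p ≥ α → fail to reject H₀

reject H₀: no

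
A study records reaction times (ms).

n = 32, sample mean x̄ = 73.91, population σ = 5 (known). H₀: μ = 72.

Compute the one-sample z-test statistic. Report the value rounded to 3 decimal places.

test statistic = 2.161

SE = σ/√n = 5/√32 = 0.8839
z = (x̄−μ₀)/SE = (73.91−72)/0.8839 = 2.1609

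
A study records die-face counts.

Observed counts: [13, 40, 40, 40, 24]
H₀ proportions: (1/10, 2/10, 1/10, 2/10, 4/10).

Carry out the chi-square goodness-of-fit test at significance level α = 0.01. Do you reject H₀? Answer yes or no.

reject H₀: yes

n = 157; E_i = n·p_i = [15.70, 31.40, 15.70, 31.40, 62.80]
χ² = (13−15.70)²/15.70 + (40−31.40)²/31.40 + (40−15.70)²/15.70 + (40−31.40)²/31.40 + (24−62.80)²/62.80 = 66.7580
df = 4
p-value (upper-tail) = 0.00000
At α=0.01: p < α → reject H₀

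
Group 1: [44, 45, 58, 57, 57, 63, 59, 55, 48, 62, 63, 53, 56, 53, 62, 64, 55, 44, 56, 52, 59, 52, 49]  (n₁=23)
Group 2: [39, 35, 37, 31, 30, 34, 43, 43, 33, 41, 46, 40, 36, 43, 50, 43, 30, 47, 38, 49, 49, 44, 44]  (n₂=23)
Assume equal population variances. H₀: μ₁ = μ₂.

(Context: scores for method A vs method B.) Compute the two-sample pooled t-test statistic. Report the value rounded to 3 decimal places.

x̄₁=55.043, s₁=6.071, n₁=23
x̄₂=40.217, s₂=6.164, n₂=23
s_p² = [22·6.071² + 22·6.164²]/44 = 37.4289
SE = √(s_p²·(1/23+1/23)) = 1.8041
t = (55.043−40.217)/1.8041 = 8.2181
df = 44

test statistic = 8.218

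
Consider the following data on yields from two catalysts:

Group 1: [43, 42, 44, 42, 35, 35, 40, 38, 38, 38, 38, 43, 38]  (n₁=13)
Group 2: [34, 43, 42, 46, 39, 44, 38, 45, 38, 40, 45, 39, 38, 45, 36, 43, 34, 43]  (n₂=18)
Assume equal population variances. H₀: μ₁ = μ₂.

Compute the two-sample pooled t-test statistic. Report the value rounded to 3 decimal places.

test statistic = -0.878

x̄₁=39.538, s₁=3.017, n₁=13
x̄₂=40.667, s₂=3.850, n₂=18
s_p² = [12·3.017² + 17·3.850²]/29 = 12.4562
SE = √(s_p²·(1/13+1/18)) = 1.2846
t = (39.538−40.667)/1.2846 = -0.8783
df = 29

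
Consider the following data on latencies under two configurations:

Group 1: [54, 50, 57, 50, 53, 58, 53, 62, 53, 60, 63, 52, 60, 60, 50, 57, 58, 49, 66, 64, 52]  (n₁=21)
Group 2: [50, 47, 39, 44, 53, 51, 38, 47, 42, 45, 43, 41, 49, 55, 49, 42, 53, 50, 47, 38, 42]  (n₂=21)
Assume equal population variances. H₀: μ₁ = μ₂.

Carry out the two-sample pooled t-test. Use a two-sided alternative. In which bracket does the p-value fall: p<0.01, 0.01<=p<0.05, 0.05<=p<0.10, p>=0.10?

x̄₁=56.238, s₁=5.127, n₁=21
x̄₂=45.952, s₂=5.104, n₂=21
s_p² = [20·5.127² + 20·5.104²]/40 = 26.1690
SE = √(s_p²·(1/21+1/21)) = 1.5787
t = (56.238−45.952)/1.5787 = 6.5153
df = 40
p-value (two-sided) = 0.00000
→ bracket: p<0.01

p-value bracket: p<0.01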